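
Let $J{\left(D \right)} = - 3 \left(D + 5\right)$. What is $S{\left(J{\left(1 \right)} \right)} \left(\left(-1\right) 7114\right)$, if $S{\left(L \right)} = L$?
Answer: $128052$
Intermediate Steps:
$J{\left(D \right)} = -15 - 3 D$ ($J{\left(D \right)} = - 3 \left(5 + D\right) = -15 - 3 D$)
$S{\left(J{\left(1 \right)} \right)} \left(\left(-1\right) 7114\right) = \left(-15 - 3\right) \left(\left(-1\right) 7114\right) = \left(-15 - 3\right) \left(-7114\right) = \left(-18\right) \left(-7114\right) = 128052$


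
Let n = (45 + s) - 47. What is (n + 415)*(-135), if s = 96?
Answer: -68715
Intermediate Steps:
n = 94 (n = (45 + 96) - 47 = 141 - 47 = 94)
(n + 415)*(-135) = (94 + 415)*(-135) = 509*(-135) = -68715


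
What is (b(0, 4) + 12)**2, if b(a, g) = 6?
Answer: 324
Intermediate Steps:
(b(0, 4) + 12)**2 = (6 + 12)**2 = 18**2 = 324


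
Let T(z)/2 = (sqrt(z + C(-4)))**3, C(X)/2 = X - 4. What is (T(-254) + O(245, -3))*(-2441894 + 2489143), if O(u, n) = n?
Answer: -141747 - 76543380*I*sqrt(30) ≈ -1.4175e+5 - 4.1925e+8*I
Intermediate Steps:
C(X) = -8 + 2*X (C(X) = 2*(X - 4) = 2*(-4 + X) = -8 + 2*X)
T(z) = 2*(-16 + z)**(3/2) (T(z) = 2*(sqrt(z + (-8 + 2*(-4))))**3 = 2*(sqrt(z + (-8 - 8)))**3 = 2*(sqrt(z - 16))**3 = 2*(sqrt(-16 + z))**3 = 2*(-16 + z)**(3/2))
(T(-254) + O(245, -3))*(-2441894 + 2489143) = (2*(-16 - 254)**(3/2) - 3)*(-2441894 + 2489143) = (2*(-270)**(3/2) - 3)*47249 = (2*(-810*I*sqrt(30)) - 3)*47249 = (-1620*I*sqrt(30) - 3)*47249 = (-3 - 1620*I*sqrt(30))*47249 = -141747 - 76543380*I*sqrt(30)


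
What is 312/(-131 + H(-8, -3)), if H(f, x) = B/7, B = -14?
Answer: -312/133 ≈ -2.3459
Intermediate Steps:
H(f, x) = -2 (H(f, x) = -14/7 = -14*1/7 = -2)
312/(-131 + H(-8, -3)) = 312/(-131 - 2) = 312/(-133) = 312*(-1/133) = -312/133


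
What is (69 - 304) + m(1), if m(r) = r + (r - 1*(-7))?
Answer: -226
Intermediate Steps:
m(r) = 7 + 2*r (m(r) = r + (r + 7) = r + (7 + r) = 7 + 2*r)
(69 - 304) + m(1) = (69 - 304) + (7 + 2*1) = -235 + (7 + 2) = -235 + 9 = -226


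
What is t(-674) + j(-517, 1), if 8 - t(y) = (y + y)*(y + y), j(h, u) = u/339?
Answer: -615995543/339 ≈ -1.8171e+6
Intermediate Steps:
j(h, u) = u/339 (j(h, u) = u*(1/339) = u/339)
t(y) = 8 - 4*y² (t(y) = 8 - (y + y)*(y + y) = 8 - 2*y*2*y = 8 - 4*y²)
t(-674) + j(-517, 1) = (8 - 4*(-674)²) + (1/339)*1 = (8 - 4*454276) + 1/339 = (8 - 1817104) + 1/339 = -1817096 + 1/339 = -615995543/339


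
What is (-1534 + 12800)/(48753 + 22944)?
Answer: 11266/71697 ≈ 0.15713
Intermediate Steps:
(-1534 + 12800)/(48753 + 22944) = 11266/71697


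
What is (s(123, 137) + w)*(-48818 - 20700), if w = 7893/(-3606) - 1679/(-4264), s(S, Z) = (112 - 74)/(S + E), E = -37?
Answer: 5183211436137/55097276 ≈ 94074.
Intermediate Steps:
s(S, Z) = 38/(-37 + S) (s(S, Z) = (112 - 74)/(S - 37) = 38/(-37 + S))
w = -4600213/2562664 (w = 7893*(-1/3606) - 1679*(-1/4264) = -2631/1202 + 1679/4264 = -4600213/2562664 ≈ -1.7951)
(s(123, 137) + w)*(-48818 - 20700) = (38/(-37 + 123) - 4600213/2562664)*(-48818 - 20700) = (38/86 - 4600213/2562664)*(-69518) = (38*(1/86) - 4600213/2562664)*(-69518) = (19/43 - 4600213/2562664)*(-69518) = -149118543/110194552*(-69518) = 5183211436137/55097276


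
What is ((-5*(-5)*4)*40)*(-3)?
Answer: -12000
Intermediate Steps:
((-5*(-5)*4)*40)*(-3) = ((25*4)*40)*(-3) = (100*40)*(-3) = 4000*(-3) = -12000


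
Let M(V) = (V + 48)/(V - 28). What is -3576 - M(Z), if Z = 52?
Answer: -21481/6 ≈ -3580.2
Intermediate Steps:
M(V) = (48 + V)/(-28 + V)
-3576 - M(Z) = -3576 - (48 + 52)/(-28 + 52) = -3576 - 100/24 = -3576 - 1*25/6 = -3576 - 25/6 = -21481/6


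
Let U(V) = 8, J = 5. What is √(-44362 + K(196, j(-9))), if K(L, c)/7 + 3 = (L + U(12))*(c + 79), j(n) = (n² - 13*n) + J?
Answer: √358313 ≈ 598.59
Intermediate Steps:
j(n) = 5 + n² - 13*n (j(n) = (n² - 13*n) + 5 = 5 + n² - 13*n)
K(L, c) = -21 + 7*(8 + L)*(79 + c) (K(L, c) = -21 + 7*((L + 8)*(c + 79)) = -21 + 7*((8 + L)*(79 + c)) = -21 + 7*(8 + L)*(79 + c))
√(-44362 + K(196, j(-9))) = √(-44362 + (4403 + 56*(5 + (-9)² - 13*(-9)) + 553*196 + 7*196*(5 + (-9)² - 13*(-9)))) = √(-44362 + (4403 + 56*(5 + 81 + 117) + 108388 + 7*196*(5 + 81 + 117))) = √(-44362 + (4403 + 56*203 + 108388 + 7*196*203)) = √(-44362 + (4403 + 11368 + 108388 + 278516)) = √(-44362 + 402675) = √358313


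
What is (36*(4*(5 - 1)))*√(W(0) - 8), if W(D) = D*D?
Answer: 1152*I*√2 ≈ 1629.2*I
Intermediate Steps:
W(D) = D²
(36*(4*(5 - 1)))*√(W(0) - 8) = (36*(4*(5 - 1)))*√(0² - 8) = (36*(4*4))*√(0 - 8) = (36*16)*√(-8) = 576*(2*I*√2) = 1152*I*√2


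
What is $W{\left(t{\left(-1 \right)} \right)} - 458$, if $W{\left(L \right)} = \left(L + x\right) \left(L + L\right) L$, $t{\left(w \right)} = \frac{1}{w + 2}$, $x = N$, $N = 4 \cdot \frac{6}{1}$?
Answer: $-408$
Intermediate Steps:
$N = 24$ ($N = 4 \cdot 6 \cdot 1 = 4 \cdot 6 = 24$)
$x = 24$
$t{\left(w \right)} = \frac{1}{2 + w}$
$W{\left(L \right)} = 2 L^{2} \left(24 + L\right)$ ($W{\left(L \right)} = \left(L + 24\right) \left(L + L\right) L = \left(24 + L\right) 2 L L = 2 L \left(24 + L\right) L = 2 L^{2} \left(24 + L\right)$)
$W{\left(t{\left(-1 \right)} \right)} - 458 = 2 \left(\frac{1}{2 - 1}\right)^{2} \left(24 + \frac{1}{2 - 1}\right) - 458 = 2 \left(1^{-1}\right)^{2} \left(24 + 1^{-1}\right) - 458 = 2 \cdot 1^{2} \left(24 + 1\right) - 458 = 2 \cdot 1 \cdot 25 - 458 = 50 - 458 = -408$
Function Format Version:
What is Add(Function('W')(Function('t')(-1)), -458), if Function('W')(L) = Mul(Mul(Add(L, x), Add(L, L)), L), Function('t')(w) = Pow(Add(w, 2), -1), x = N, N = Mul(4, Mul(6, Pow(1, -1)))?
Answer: -408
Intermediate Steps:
N = 24 (N = Mul(4, Mul(6, 1)) = Mul(4, 6) = 24)
x = 24
Function('t')(w) = Pow(Add(2, w), -1)
Function('W')(L) = Mul(2, Pow(L, 2), Add(24, L)) (Function('W')(L) = Mul(Mul(Add(L, 24), Add(L, L)), L) = Mul(Mul(Add(24, L), Mul(2, L)), L) = Mul(Mul(2, L, Add(24, L)), L) = Mul(2, Pow(L, 2), Add(24, L)))
Add(Function('W')(Function('t')(-1)), -458) = Add(Mul(2, Pow(Pow(Add(2, -1), -1), 2), Add(24, Pow(Add(2, -1), -1))), -458) = Add(Mul(2, Pow(Pow(1, -1), 2), Add(24, Pow(1, -1))), -458) = Add(Mul(2, Pow(1, 2), Add(24, 1)), -458) = Add(Mul(2, 1, 25), -458) = Add(50, -458) = -408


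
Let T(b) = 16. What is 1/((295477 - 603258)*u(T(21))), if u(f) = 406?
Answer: -1/124959086 ≈ -8.0026e-9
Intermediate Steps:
1/((295477 - 603258)*u(T(21))) = 1/((295477 - 603258)*406) = (1/406)/(-307781) = -1/307781*1/406 = -1/124959086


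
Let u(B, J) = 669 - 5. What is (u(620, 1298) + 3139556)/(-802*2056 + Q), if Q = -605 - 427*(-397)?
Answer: -1570110/739999 ≈ -2.1218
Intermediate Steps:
u(B, J) = 664
Q = 168914 (Q = -605 + 169519 = 168914)
(u(620, 1298) + 3139556)/(-802*2056 + Q) = (664 + 3139556)/(-802*2056 + 168914) = 3140220/(-1648912 + 168914) = 3140220/(-1479998) = 3140220*(-1/1479998) = -1570110/739999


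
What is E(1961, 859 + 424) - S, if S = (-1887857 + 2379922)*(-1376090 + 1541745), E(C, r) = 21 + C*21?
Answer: -81512986373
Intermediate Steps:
E(C, r) = 21 + 21*C
S = 81513027575 (S = 492065*165655 = 81513027575)
E(1961, 859 + 424) - S = (21 + 21*1961) - 1*81513027575 = (21 + 41181) - 81513027575 = 41202 - 81513027575 = -81512986373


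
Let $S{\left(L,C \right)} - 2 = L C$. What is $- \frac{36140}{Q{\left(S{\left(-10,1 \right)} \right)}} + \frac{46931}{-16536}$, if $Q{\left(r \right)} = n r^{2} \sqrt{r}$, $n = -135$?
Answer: $- \frac{46931}{16536} - \frac{1807 i \sqrt{2}}{1728} \approx -2.8381 - 1.4789 i$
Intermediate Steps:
$S{\left(L,C \right)} = 2 + C L$ ($S{\left(L,C \right)} = 2 + L C = 2 + C L$)
$Q{\left(r \right)} = - 135 r^{\frac{5}{2}}$ ($Q{\left(r \right)} = - 135 r^{2} \sqrt{r} = - 135 r^{\frac{5}{2}}$)
$- \frac{36140}{Q{\left(S{\left(-10,1 \right)} \right)}} + \frac{46931}{-16536} = - \frac{36140}{\left(-135\right) \left(2 + 1 \left(-10\right)\right)^{\frac{5}{2}}} + \frac{46931}{-16536} = - \frac{36140}{\left(-135\right) \left(2 - 10\right)^{\frac{5}{2}}} + 46931 \left(- \frac{1}{16536}\right) = - \frac{36140}{\left(-135\right) \left(-8\right)^{\frac{5}{2}}} - \frac{46931}{16536} = - \frac{36140}{\left(-135\right) 128 i \sqrt{2}} - \frac{46931}{16536} = - \frac{36140}{\left(-17280\right) i \sqrt{2}} - \frac{46931}{16536} = - 36140 \frac{i \sqrt{2}}{34560} - \frac{46931}{16536} = - \frac{1807 i \sqrt{2}}{1728} - \frac{46931}{16536} = - \frac{46931}{16536} - \frac{1807 i \sqrt{2}}{1728}$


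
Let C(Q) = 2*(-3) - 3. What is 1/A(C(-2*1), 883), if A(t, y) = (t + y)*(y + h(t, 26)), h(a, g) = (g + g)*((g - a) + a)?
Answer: 1/1953390 ≈ 5.1193e-7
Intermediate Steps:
h(a, g) = 2*g² (h(a, g) = (2*g)*g = 2*g²)
C(Q) = -9 (C(Q) = -6 - 3 = -9)
A(t, y) = (1352 + y)*(t + y) (A(t, y) = (t + y)*(y + 2*26²) = (t + y)*(y + 2*676) = (t + y)*(y + 1352) = (t + y)*(1352 + y) = (1352 + y)*(t + y))
1/A(C(-2*1), 883) = 1/(883² + 1352*(-9) + 1352*883 - 9*883) = 1/(779689 - 12168 + 1193816 - 7947) = 1/1953390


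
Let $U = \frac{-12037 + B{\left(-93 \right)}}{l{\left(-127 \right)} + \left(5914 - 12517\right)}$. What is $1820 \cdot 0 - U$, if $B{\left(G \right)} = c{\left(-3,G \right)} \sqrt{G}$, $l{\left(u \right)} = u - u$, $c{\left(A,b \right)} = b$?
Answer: $- \frac{12037}{6603} - \frac{i \sqrt{93}}{71} \approx -1.823 - 0.13583 i$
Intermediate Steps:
$l{\left(u \right)} = 0$
$B{\left(G \right)} = G^{\frac{3}{2}}$ ($B{\left(G \right)} = G \sqrt{G} = G^{\frac{3}{2}}$)
$U = \frac{12037}{6603} + \frac{i \sqrt{93}}{71}$ ($U = \frac{-12037 + \left(-93\right)^{\frac{3}{2}}}{0 + \left(5914 - 12517\right)} = \frac{-12037 - 93 i \sqrt{93}}{0 - 6603} = \frac{-12037 - 93 i \sqrt{93}}{-6603} = \left(-12037 - 93 i \sqrt{93}\right) \left(- \frac{1}{6603}\right) = \frac{12037}{6603} + \frac{i \sqrt{93}}{71} \approx 1.823 + 0.13583 i$)
$1820 \cdot 0 - U = 1820 \cdot 0 - \left(\frac{12037}{6603} + \frac{i \sqrt{93}}{71}\right) = 0 - \left(\frac{12037}{6603} + \frac{i \sqrt{93}}{71}\right) = - \frac{12037}{6603} - \frac{i \sqrt{93}}{71}$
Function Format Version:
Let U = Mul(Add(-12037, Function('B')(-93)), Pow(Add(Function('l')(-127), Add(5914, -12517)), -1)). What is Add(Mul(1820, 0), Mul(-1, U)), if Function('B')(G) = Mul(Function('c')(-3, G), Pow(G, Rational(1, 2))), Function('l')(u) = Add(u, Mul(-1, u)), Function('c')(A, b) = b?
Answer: Add(Rational(-12037, 6603), Mul(Rational(-1, 71), I, Pow(93, Rational(1, 2)))) ≈ Add(-1.8230, Mul(-0.13583, I))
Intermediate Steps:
Function('l')(u) = 0
Function('B')(G) = Pow(G, Rational(3, 2)) (Function('B')(G) = Mul(G, Pow(G, Rational(1, 2))) = Pow(G, Rational(3, 2)))
U = Add(Rational(12037, 6603), Mul(Rational(1, 71), I, Pow(93, Rational(1, 2)))) (U = Mul(Add(-12037, Pow(-93, Rational(3, 2))), Pow(Add(0, Add(5914, -12517)), -1)) = Mul(Add(-12037, Mul(-93, I, Pow(93, Rational(1, 2)))), Pow(Add(0, -6603), -1)) = Mul(Add(-12037, Mul(-93, I, Pow(93, Rational(1, 2)))), Pow(-6603, -1)) = Mul(Add(-12037, Mul(-93, I, Pow(93, Rational(1, 2)))), Rational(-1, 6603)) = Add(Rational(12037, 6603), Mul(Rational(1, 71), I, Pow(93, Rational(1, 2)))) ≈ Add(1.8230, Mul(0.13583, I)))
Add(Mul(1820, 0), Mul(-1, U)) = Add(Mul(1820, 0), Mul(-1, Add(Rational(12037, 6603), Mul(Rational(1, 71), I, Pow(93, Rational(1, 2)))))) = Add(0, Add(Rational(-12037, 6603), Mul(Rational(-1, 71), I, Pow(93, Rational(1, 2))))) = Add(Rational(-12037, 6603), Mul(Rational(-1, 71), I, Pow(93, Rational(1, 2))))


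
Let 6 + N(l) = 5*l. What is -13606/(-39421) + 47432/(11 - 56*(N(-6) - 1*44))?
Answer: 3869582/354789 ≈ 10.907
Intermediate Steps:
N(l) = -6 + 5*l
-13606/(-39421) + 47432/(11 - 56*(N(-6) - 1*44)) = -13606/(-39421) + 47432/(11 - 56*((-6 + 5*(-6)) - 1*44)) = -13606*(-1/39421) + 47432/(11 - 56*((-6 - 30) - 44)) = 13606/39421 + 47432/(11 - 56*(-36 - 44)) = 13606/39421 + 47432/(11 - 56*(-80)) = 13606/39421 + 47432/(11 + 4480) = 13606/39421 + 47432/4491 = 3869582/354789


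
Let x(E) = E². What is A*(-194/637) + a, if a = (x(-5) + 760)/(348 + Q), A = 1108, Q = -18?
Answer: -14086823/42042 ≈ -335.07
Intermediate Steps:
a = 157/66 (a = ((-5)² + 760)/(348 - 18) = (25 + 760)/330 = 785*(1/330) = 157/66 ≈ 2.3788)
A*(-194/637) + a = 1108*(-194/637) + 157/66 = -214952/637 + 157/66 = -14086823/42042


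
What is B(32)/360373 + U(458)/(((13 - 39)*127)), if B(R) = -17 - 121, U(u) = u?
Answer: -6365635/45767371 ≈ -0.13909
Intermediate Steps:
B(R) = -138
B(32)/360373 + U(458)/(((13 - 39)*127)) = -138/360373 + 458/(((13 - 39)*127)) = -138*1/360373 + 458/((-26*127)) = -138/360373 + 458/(-3302) = -138/360373 + 458*(-1/3302) = -138/360373 - 229/1651 = -6365635/45767371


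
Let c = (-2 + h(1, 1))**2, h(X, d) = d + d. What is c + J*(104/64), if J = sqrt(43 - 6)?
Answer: 13*sqrt(37)/8 ≈ 9.8845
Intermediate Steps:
h(X, d) = 2*d
J = sqrt(37) ≈ 6.0828
c = 0 (c = (-2 + 2*1)**2 = (-2 + 2)**2 = 0**2 = 0)
c + J*(104/64) = 0 + sqrt(37)*(104/64) = 0 + sqrt(37)*(104*(1/64)) = 0 + sqrt(37)*(13/8) = 0 + 13*sqrt(37)/8 = 13*sqrt(37)/8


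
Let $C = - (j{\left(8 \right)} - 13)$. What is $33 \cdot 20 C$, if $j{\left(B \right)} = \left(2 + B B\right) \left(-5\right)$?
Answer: $226380$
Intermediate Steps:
$j{\left(B \right)} = -10 - 5 B^{2}$ ($j{\left(B \right)} = \left(2 + B^{2}\right) \left(-5\right) = -10 - 5 B^{2}$)
$C = 343$ ($C = - (\left(-10 - 5 \cdot 8^{2}\right) - 13) = - (\left(-10 - 320\right) - 13) = - (-330 - 13) = \left(-1\right) \left(-343\right) = 343$)
$33 \cdot 20 C = 33 \cdot 20 \cdot 343 = 660 \cdot 343 = 226380$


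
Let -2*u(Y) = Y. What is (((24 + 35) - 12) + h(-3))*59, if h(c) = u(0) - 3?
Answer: 2596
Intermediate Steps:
u(Y) = -Y/2
h(c) = -3 (h(c) = -1/2*0 - 3 = 0 - 3 = -3)
(((24 + 35) - 12) + h(-3))*59 = (((24 + 35) - 12) - 3)*59 = ((59 - 12) - 3)*59 = (47 - 3)*59 = 44*59 = 2596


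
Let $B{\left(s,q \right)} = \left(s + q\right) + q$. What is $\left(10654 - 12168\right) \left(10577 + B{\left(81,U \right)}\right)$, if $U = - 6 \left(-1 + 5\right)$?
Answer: $-16063540$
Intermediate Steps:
$U = -24$ ($U = \left(-6\right) 4 = -24$)
$B{\left(s,q \right)} = s + 2 q$ ($B{\left(s,q \right)} = \left(q + s\right) + q = s + 2 q$)
$\left(10654 - 12168\right) \left(10577 + B{\left(81,U \right)}\right) = \left(10654 - 12168\right) \left(10577 + \left(81 + 2 \left(-24\right)\right)\right) = - 1514 \left(10577 + \left(81 - 48\right)\right) = - 1514 \left(10577 + 33\right) = \left(-1514\right) 10610 = -16063540$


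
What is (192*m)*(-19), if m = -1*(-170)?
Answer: -620160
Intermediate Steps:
m = 170
(192*m)*(-19) = (192*170)*(-19) = 32640*(-19) = -620160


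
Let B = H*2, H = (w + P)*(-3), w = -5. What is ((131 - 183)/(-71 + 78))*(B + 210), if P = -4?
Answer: -13728/7 ≈ -1961.1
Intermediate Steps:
H = 27 (H = (-5 - 4)*(-3) = -9*(-3) = 27)
B = 54 (B = 27*2 = 54)
((131 - 183)/(-71 + 78))*(B + 210) = ((131 - 183)/(-71 + 78))*(54 + 210) = -52/7*264 = -13728/7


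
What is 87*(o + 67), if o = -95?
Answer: -2436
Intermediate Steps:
87*(o + 67) = 87*(-95 + 67) = 87*(-28) = -2436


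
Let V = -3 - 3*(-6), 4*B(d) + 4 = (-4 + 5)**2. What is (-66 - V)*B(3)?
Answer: 243/4 ≈ 60.750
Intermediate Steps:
B(d) = -3/4 (B(d) = -1 + (-4 + 5)**2/4 = -1 + (1/4)*1**2 = -1 + (1/4)*1 = -1 + 1/4 = -3/4)
V = 15 (V = -3 + 18 = 15)
(-66 - V)*B(3) = (-66 - 1*15)*(-3/4) = (-66 - 15)*(-3/4) = -81*(-3/4) = 243/4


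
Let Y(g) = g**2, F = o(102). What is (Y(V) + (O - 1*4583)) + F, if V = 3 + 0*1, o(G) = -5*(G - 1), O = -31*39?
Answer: -6288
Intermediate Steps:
O = -1209
o(G) = 5 - 5*G (o(G) = -5*(-1 + G) = 5 - 5*G)
V = 3 (V = 3 + 0 = 3)
F = -505 (F = 5 - 5*102 = 5 - 510 = -505)
(Y(V) + (O - 1*4583)) + F = (3**2 + (-1209 - 1*4583)) - 505 = (9 + (-1209 - 4583)) - 505 = (9 - 5792) - 505 = -5783 - 505 = -6288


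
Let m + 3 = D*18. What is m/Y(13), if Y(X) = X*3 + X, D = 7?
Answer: 123/52 ≈ 2.3654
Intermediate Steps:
m = 123 (m = -3 + 7*18 = -3 + 126 = 123)
Y(X) = 4*X (Y(X) = 3*X + X = 4*X)
m/Y(13) = 123/((4*13)) = 123/52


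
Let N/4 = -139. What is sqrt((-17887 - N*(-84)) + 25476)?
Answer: I*sqrt(39115) ≈ 197.78*I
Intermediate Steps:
N = -556 (N = 4*(-139) = -556)
sqrt((-17887 - N*(-84)) + 25476) = sqrt((-17887 - (-556)*(-84)) + 25476) = sqrt((-17887 - 1*46704) + 25476) = sqrt((-17887 - 46704) + 25476) = sqrt(-64591 + 25476) = sqrt(-39115) = I*sqrt(39115)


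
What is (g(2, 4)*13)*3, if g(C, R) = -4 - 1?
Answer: -195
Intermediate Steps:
g(C, R) = -5
(g(2, 4)*13)*3 = -5*13*3 = -65*3 = -195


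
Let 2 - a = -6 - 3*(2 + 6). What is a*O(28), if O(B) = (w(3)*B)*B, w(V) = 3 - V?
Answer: 0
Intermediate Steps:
O(B) = 0 (O(B) = ((3 - 1*3)*B)*B = ((3 - 3)*B)*B = (0*B)*B = 0*B = 0)
a = 32 (a = 2 - (-6 - 3*(2 + 6)) = 2 - (-6 - 3*8) = 2 - (-6 - 24) = 2 - 1*(-30) = 2 + 30 = 32)
a*O(28) = 32*0 = 0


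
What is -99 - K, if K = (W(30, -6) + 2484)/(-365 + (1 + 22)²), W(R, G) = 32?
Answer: -4688/41 ≈ -114.34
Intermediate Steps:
K = 629/41 (K = (32 + 2484)/(-365 + (1 + 22)²) = 2516/(-365 + 23²) = 2516/(-365 + 529) = 2516/164 = 2516*(1/164) = 629/41 ≈ 15.341)
-99 - K = -99 - 1*629/41 = -99 - 629/41 = -4688/41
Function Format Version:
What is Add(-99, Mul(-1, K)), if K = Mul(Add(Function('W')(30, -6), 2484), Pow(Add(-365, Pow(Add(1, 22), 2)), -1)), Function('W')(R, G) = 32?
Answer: Rational(-4688, 41) ≈ -114.34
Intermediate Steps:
K = Rational(629, 41) (K = Mul(Add(32, 2484), Pow(Add(-365, Pow(Add(1, 22), 2)), -1)) = Mul(2516, Pow(Add(-365, Pow(23, 2)), -1)) = Mul(2516, Pow(Add(-365, 529), -1)) = Mul(2516, Pow(164, -1)) = Mul(2516, Rational(1, 164)) = Rational(629, 41) ≈ 15.341)
Add(-99, Mul(-1, K)) = Add(-99, Mul(-1, Rational(629, 41))) = Add(-99, Rational(-629, 41)) = Rational(-4688, 41)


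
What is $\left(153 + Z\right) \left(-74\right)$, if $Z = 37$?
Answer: $-14060$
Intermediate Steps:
$\left(153 + Z\right) \left(-74\right) = \left(153 + 37\right) \left(-74\right) = 190 \left(-74\right) = -14060$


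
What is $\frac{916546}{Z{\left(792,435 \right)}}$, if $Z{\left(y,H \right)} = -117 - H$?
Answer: $- \frac{458273}{276} \approx -1660.4$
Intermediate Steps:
$\frac{916546}{Z{\left(792,435 \right)}} = \frac{916546}{-117 - 435} = \frac{916546}{-552} = 916546 \left(- \frac{1}{552}\right) = - \frac{458273}{276}$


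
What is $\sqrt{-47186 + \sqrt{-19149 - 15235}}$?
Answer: $\sqrt{-47186 + 4 i \sqrt{2149}} \approx 0.4268 + 217.22 i$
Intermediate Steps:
$\sqrt{-47186 + \sqrt{-19149 - 15235}} = \sqrt{-47186 + \sqrt{-34384}} = \sqrt{-47186 + 4 i \sqrt{2149}}$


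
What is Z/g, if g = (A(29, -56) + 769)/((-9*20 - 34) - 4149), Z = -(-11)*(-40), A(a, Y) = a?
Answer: 959860/399 ≈ 2405.7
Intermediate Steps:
Z = -440 (Z = -11*40 = -440)
g = -798/4363 (g = (29 + 769)/((-9*20 - 34) - 4149) = 798/((-180 - 34) - 4149) = 798/(-214 - 4149) = 798/(-4363) = 798*(-1/4363) = -798/4363 ≈ -0.18290)
Z/g = -440/(-798/4363) = -440*(-4363/798) = 959860/399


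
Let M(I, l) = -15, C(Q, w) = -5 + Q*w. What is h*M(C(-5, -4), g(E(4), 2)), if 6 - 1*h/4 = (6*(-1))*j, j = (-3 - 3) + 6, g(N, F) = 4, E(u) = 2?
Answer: -360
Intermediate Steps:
j = 0 (j = -6 + 6 = 0)
h = 24 (h = 24 - 4*6*(-1)*0 = 24 - (-24)*0 = 24 - 4*0 = 24 + 0 = 24)
h*M(C(-5, -4), g(E(4), 2)) = 24*(-15) = -360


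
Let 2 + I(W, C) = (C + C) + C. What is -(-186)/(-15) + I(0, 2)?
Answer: -42/5 ≈ -8.4000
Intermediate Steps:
I(W, C) = -2 + 3*C (I(W, C) = -2 + ((C + C) + C) = -2 + (2*C + C) = -2 + 3*C)
-(-186)/(-15) + I(0, 2) = -(-186)/(-15) + (-2 + 3*2) = -(-186)*(-1)/15 + (-2 + 6) = -31*2/5 + 4 = -62/5 + 4 = -42/5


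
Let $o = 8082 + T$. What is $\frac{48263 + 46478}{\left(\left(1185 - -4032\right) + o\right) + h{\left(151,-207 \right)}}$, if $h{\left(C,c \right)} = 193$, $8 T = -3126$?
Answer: $\frac{378964}{52405} \approx 7.2314$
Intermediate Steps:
$T = - \frac{1563}{4}$ ($T = \frac{1}{8} \left(-3126\right) = - \frac{1563}{4} \approx -390.75$)
$o = \frac{30765}{4}$ ($o = 8082 - \frac{1563}{4} = \frac{30765}{4} \approx 7691.3$)
$\frac{48263 + 46478}{\left(\left(1185 - -4032\right) + o\right) + h{\left(151,-207 \right)}} = \frac{48263 + 46478}{\left(\left(1185 - -4032\right) + \frac{30765}{4}\right) + 193} = \frac{94741}{\left(\left(1185 + 4032\right) + \frac{30765}{4}\right) + 193} = \frac{94741}{\left(5217 + \frac{30765}{4}\right) + 193} = \frac{94741}{\frac{51633}{4} + 193} = \frac{94741}{\frac{52405}{4}} = 94741 \cdot \frac{4}{52405} = \frac{378964}{52405}$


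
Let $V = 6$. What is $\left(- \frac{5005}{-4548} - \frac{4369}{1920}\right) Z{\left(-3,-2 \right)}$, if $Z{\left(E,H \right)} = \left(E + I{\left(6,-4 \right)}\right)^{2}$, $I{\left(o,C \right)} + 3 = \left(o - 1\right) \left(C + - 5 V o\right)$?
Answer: $- \frac{61098809273}{60640} \approx -1.0076 \cdot 10^{6}$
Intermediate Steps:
$I{\left(o,C \right)} = -3 + \left(-1 + o\right) \left(C - 30 o\right)$ ($I{\left(o,C \right)} = -3 + \left(o - 1\right) \left(C + \left(-5\right) 6 o\right) = -3 + \left(-1 + o\right) \left(C - 30 o\right)$)
$Z{\left(E,H \right)} = \left(-923 + E\right)^{2}$ ($Z{\left(E,H \right)} = \left(E - \left(-157 + 1080\right)\right)^{2} = \left(E - 923\right)^{2} = \left(-923 + E\right)^{2}$)
$\left(- \frac{5005}{-4548} - \frac{4369}{1920}\right) Z{\left(-3,-2 \right)} = \left(- \frac{5005}{-4548} - \frac{4369}{1920}\right) \left(-923 - 3\right)^{2} = \left(\left(-5005\right) \left(- \frac{1}{4548}\right) - \frac{4369}{1920}\right) \left(-926\right)^{2} = \left(\frac{5005}{4548} - \frac{4369}{1920}\right) 857476 = \left(- \frac{285017}{242560}\right) 857476 = - \frac{61098809273}{60640}$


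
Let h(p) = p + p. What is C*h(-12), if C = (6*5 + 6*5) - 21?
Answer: -936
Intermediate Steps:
h(p) = 2*p
C = 39 (C = (30 + 30) - 21 = 60 - 21 = 39)
C*h(-12) = 39*(2*(-12)) = 39*(-24) = -936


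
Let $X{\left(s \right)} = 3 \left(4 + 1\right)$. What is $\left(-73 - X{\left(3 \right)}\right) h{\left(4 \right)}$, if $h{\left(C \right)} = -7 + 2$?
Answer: $440$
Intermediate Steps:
$h{\left(C \right)} = -5$
$X{\left(s \right)} = 15$ ($X{\left(s \right)} = 3 \cdot 5 = 15$)
$\left(-73 - X{\left(3 \right)}\right) h{\left(4 \right)} = \left(-73 - 15\right) \left(-5\right) = \left(-88\right) \left(-5\right) = 440$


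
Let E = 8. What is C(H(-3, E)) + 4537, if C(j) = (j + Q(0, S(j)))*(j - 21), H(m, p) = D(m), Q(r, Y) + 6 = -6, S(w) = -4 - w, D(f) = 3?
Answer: 4699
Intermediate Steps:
Q(r, Y) = -12 (Q(r, Y) = -6 - 6 = -12)
H(m, p) = 3
C(j) = (-21 + j)*(-12 + j) (C(j) = (j - 12)*(j - 21) = (-12 + j)*(-21 + j) = (-21 + j)*(-12 + j))
C(H(-3, E)) + 4537 = (252 + 3**2 - 33*3) + 4537 = (252 + 9 - 99) + 4537 = 162 + 4537 = 4699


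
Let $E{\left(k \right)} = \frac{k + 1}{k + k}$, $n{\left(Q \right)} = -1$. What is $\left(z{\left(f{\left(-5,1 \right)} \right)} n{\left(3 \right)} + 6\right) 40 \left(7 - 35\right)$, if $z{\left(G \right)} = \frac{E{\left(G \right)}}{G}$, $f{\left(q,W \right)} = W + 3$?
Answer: $-6545$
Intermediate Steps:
$f{\left(q,W \right)} = 3 + W$
$E{\left(k \right)} = \frac{1 + k}{2 k}$
$z{\left(G \right)} = \frac{1 + G}{2 G^{2}}$ ($z{\left(G \right)} = \frac{\frac{1}{2} \frac{1}{G} \left(1 + G\right)}{G} = \frac{1 + G}{2 G^{2}}$)
$\left(z{\left(f{\left(-5,1 \right)} \right)} n{\left(3 \right)} + 6\right) 40 \left(7 - 35\right) = \left(\frac{1 + \left(3 + 1\right)}{2 \left(3 + 1\right)^{2}} \left(-1\right) + 6\right) 40 \left(7 - 35\right) = \left(\frac{1 + 4}{2 \cdot 16} \left(-1\right) + 6\right) 40 \left(7 - 35\right) = \left(\frac{1}{2} \cdot \frac{1}{16} \cdot 5 \left(-1\right) + 6\right) 40 \left(-28\right) = \left(\frac{5}{32} \left(-1\right) + 6\right) 40 \left(-28\right) = \left(- \frac{5}{32} + 6\right) 40 \left(-28\right) = \frac{187}{32} \cdot 40 \left(-28\right) = \frac{935}{4} \left(-28\right) = -6545$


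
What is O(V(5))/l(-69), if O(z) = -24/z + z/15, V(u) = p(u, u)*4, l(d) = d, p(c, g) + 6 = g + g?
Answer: 13/2070 ≈ 0.0062802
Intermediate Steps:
p(c, g) = -6 + 2*g (p(c, g) = -6 + (g + g) = -6 + 2*g)
V(u) = -24 + 8*u (V(u) = (-6 + 2*u)*4 = -24 + 8*u)
O(z) = -24/z + z/15 (O(z) = -24/z + z*(1/15) = -24/z + z/15)
O(V(5))/l(-69) = (-24/(-24 + 8*5) + (-24 + 8*5)/15)/(-69) = (-24/(-24 + 40) + (-24 + 40)/15)*(-1/69) = (-24/16 + (1/15)*16)*(-1/69) = (-24*1/16 + 16/15)*(-1/69) = (-3/2 + 16/15)*(-1/69) = -13/30*(-1/69) = 13/2070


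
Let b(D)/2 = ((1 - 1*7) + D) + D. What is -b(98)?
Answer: -380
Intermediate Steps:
b(D) = -12 + 4*D (b(D) = 2*(((1 - 1*7) + D) + D) = 2*(((1 - 7) + D) + D) = 2*((-6 + D) + D) = 2*(-6 + 2*D) = -12 + 4*D)
-b(98) = -(-12 + 4*98) = -(-12 + 392) = -1*380 = -380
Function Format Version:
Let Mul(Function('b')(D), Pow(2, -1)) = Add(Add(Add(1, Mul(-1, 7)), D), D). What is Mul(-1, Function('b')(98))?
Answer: -380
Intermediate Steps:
Function('b')(D) = Add(-12, Mul(4, D)) (Function('b')(D) = Mul(2, Add(Add(Add(1, Mul(-1, 7)), D), D)) = Mul(2, Add(Add(Add(1, -7), D), D)) = Mul(2, Add(Add(-6, D), D)) = Mul(2, Add(-6, Mul(2, D))) = Add(-12, Mul(4, D)))
Mul(-1, Function('b')(98)) = Mul(-1, Add(-12, Mul(4, 98))) = Mul(-1, Add(-12, 392)) = Mul(-1, 380) = -380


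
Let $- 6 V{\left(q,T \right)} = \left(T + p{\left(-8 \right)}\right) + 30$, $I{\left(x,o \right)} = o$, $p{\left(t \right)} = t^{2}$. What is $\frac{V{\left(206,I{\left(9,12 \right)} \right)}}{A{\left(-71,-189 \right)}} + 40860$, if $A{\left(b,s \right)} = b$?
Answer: $\frac{8703233}{213} \approx 40860.0$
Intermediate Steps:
$V{\left(q,T \right)} = - \frac{47}{3} - \frac{T}{6}$ ($V{\left(q,T \right)} = - \frac{\left(T + \left(-8\right)^{2}\right) + 30}{6} = - \frac{\left(T + 64\right) + 30}{6} = - \frac{\left(64 + T\right) + 30}{6} = - \frac{94 + T}{6} = - \frac{47}{3} - \frac{T}{6}$)
$\frac{V{\left(206,I{\left(9,12 \right)} \right)}}{A{\left(-71,-189 \right)}} + 40860 = \frac{- \frac{47}{3} - 2}{-71} + 40860 = \left(- \frac{47}{3} - 2\right) \left(- \frac{1}{71}\right) + 40860 = \left(- \frac{53}{3}\right) \left(- \frac{1}{71}\right) + 40860 = \frac{53}{213} + 40860 = \frac{8703233}{213}$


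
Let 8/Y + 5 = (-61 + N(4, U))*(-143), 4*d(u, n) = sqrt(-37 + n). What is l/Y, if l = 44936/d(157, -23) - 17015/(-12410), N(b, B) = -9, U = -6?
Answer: 34047015/19856 - 7493078*I*sqrt(15) ≈ 1714.7 - 2.9021e+7*I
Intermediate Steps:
d(u, n) = sqrt(-37 + n)/4
l = 3403/2482 - 89872*I*sqrt(15)/15 (l = 44936/((sqrt(-37 - 23)/4)) - 17015/(-12410) = 44936/((sqrt(-60)/4)) - 17015*(-1/12410) = 44936/(((2*I*sqrt(15))/4)) + 3403/2482 = 44936/((I*sqrt(15)/2)) + 3403/2482 = 44936*(-2*I*sqrt(15)/15) + 3403/2482 = -89872*I*sqrt(15)/15 + 3403/2482 = 3403/2482 - 89872*I*sqrt(15)/15 ≈ 1.3711 - 23205.0*I)
Y = 8/10005 (Y = 8/(-5 + (-61 - 9)*(-143)) = 8/(-5 - 70*(-143)) = 8/(-5 + 10010) = 8/10005 ≈ 0.00079960)
l/Y = (3403/2482 - 89872*I*sqrt(15)/15)/(8/10005) = (3403/2482 - 89872*I*sqrt(15)/15)*(10005/8) = 34047015/19856 - 7493078*I*sqrt(15)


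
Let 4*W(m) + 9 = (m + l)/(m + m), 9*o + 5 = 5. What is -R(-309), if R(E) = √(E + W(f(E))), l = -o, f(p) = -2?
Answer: -I*√4978/4 ≈ -17.639*I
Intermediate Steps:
o = 0 (o = -5/9 + (⅑)*5 = -5/9 + 5/9 = 0)
l = 0 (l = -1*0 = 0)
W(m) = -17/8 (W(m) = -9/4 + ((m + 0)/(m + m))/4 = -9/4 + (m/((2*m)))/4 = -9/4 + (m*(1/(2*m)))/4 = -9/4 + (¼)*(½) = -9/4 + ⅛ = -17/8)
R(E) = √(-17/8 + E) (R(E) = √(E - 17/8) = √(-17/8 + E))
-R(-309) = -√(-34 + 16*(-309))/4 = -√(-34 - 4944)/4 = -√(-4978)/4 = -I*√4978/4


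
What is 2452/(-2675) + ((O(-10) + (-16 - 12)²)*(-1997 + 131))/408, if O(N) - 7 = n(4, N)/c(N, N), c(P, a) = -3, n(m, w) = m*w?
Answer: -2007935233/545700 ≈ -3679.6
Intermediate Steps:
O(N) = 7 - 4*N/3 (O(N) = 7 + (4*N)/(-3) = 7 + (4*N)*(-⅓) = 7 - 4*N/3)
2452/(-2675) + ((O(-10) + (-16 - 12)²)*(-1997 + 131))/408 = 2452/(-2675) + (((7 - 4/3*(-10)) + (-16 - 12)²)*(-1997 + 131))/408 = 2452*(-1/2675) + (((7 + 40/3) + (-28)²)*(-1866))*(1/408) = -2452/2675 + ((61/3 + 784)*(-1866))*(1/408) = -2452/2675 + ((2413/3)*(-1866))*(1/408) = -2452/2675 - 1500886*1/408 = -2452/2675 - 750443/204 = -2007935233/545700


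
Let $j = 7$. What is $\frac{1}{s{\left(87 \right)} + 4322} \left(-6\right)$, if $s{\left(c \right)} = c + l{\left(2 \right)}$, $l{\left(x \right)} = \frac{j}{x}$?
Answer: $- \frac{12}{8825} \approx -0.0013598$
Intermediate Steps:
$l{\left(x \right)} = \frac{7}{x}$
$s{\left(c \right)} = \frac{7}{2} + c$ ($s{\left(c \right)} = c + \frac{7}{2} = \frac{7}{2} + c$)
$\frac{1}{s{\left(87 \right)} + 4322} \left(-6\right) = \frac{1}{\left(\frac{7}{2} + 87\right) + 4322} \left(-6\right) = \frac{1}{\frac{181}{2} + 4322} \left(-6\right) = \frac{1}{\frac{8825}{2}} \left(-6\right) = \frac{2}{8825} \left(-6\right) = - \frac{12}{8825}$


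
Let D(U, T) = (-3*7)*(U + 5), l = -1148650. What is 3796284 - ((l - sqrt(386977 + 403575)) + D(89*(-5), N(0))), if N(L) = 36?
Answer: 4935694 + 2*sqrt(197638) ≈ 4.9366e+6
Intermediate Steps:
D(U, T) = -105 - 21*U (D(U, T) = -21*(5 + U) = -105 - 21*U)
3796284 - ((l - sqrt(386977 + 403575)) + D(89*(-5), N(0))) = 3796284 - ((-1148650 - sqrt(386977 + 403575)) + (-105 - 1869*(-5))) = 3796284 - ((-1148650 - sqrt(790552)) + (-105 - 21*(-445))) = 3796284 - ((-1148650 - 2*sqrt(197638)) + (-105 + 9345)) = 3796284 - ((-1148650 - 2*sqrt(197638)) + 9240) = 3796284 - (-1139410 - 2*sqrt(197638)) = 3796284 + (1139410 + 2*sqrt(197638)) = 4935694 + 2*sqrt(197638)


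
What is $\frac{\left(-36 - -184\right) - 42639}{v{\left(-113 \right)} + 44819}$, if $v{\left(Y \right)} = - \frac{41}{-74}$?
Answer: $- \frac{3144334}{3316647} \approx -0.94805$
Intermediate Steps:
$v{\left(Y \right)} = \frac{41}{74}$ ($v{\left(Y \right)} = \left(-41\right) \left(- \frac{1}{74}\right) = \frac{41}{74}$)
$\frac{\left(-36 - -184\right) - 42639}{v{\left(-113 \right)} + 44819} = \frac{\left(-36 - -184\right) - 42639}{\frac{41}{74} + 44819} = \frac{\left(-36 + 184\right) - 42639}{\frac{3316647}{74}} = \left(148 - 42639\right) \frac{74}{3316647} = \left(-42491\right) \frac{74}{3316647} = - \frac{3144334}{3316647}$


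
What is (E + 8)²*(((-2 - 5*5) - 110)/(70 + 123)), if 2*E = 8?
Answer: -19728/193 ≈ -102.22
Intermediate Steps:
E = 4 (E = (½)*8 = 4)
(E + 8)²*(((-2 - 5*5) - 110)/(70 + 123)) = (4 + 8)²*(((-2 - 5*5) - 110)/(70 + 123)) = 12²*(((-2 - 25) - 110)/193) = 144*((-27 - 110)*(1/193)) = 144*(-137*1/193) = 144*(-137/193) = -19728/193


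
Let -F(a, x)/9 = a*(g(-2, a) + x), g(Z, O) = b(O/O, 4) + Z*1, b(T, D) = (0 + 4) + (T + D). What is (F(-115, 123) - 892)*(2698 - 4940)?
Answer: -299661236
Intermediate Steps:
b(T, D) = 4 + D + T (b(T, D) = 4 + (D + T) = 4 + D + T)
g(Z, O) = 9 + Z (g(Z, O) = (4 + 4 + O/O) + Z*1 = (4 + 4 + 1) + Z = 9 + Z)
F(a, x) = -9*a*(7 + x) (F(a, x) = -9*a*((9 - 2) + x) = -9*a*(7 + x))
(F(-115, 123) - 892)*(2698 - 4940) = (-9*(-115)*(7 + 123) - 892)*(2698 - 4940) = (-9*(-115)*130 - 892)*(-2242) = (134550 - 892)*(-2242) = 133658*(-2242) = -299661236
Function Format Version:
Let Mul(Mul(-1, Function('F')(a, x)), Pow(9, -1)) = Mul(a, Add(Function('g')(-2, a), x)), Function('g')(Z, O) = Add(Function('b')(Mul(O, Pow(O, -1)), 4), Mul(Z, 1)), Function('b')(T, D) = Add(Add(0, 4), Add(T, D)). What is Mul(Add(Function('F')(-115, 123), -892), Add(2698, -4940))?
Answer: -299661236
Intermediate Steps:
Function('b')(T, D) = Add(4, D, T) (Function('b')(T, D) = Add(4, Add(D, T)) = Add(4, D, T))
Function('g')(Z, O) = Add(9, Z) (Function('g')(Z, O) = Add(Add(4, 4, Mul(O, Pow(O, -1))), Mul(Z, 1)) = Add(Add(4, 4, 1), Z) = Add(9, Z))
Function('F')(a, x) = Mul(-9, a, Add(7, x)) (Function('F')(a, x) = Mul(-9, Mul(a, Add(Add(9, -2), x))) = Mul(-9, Mul(a, Add(7, x))) = Mul(-9, a, Add(7, x)))
Mul(Add(Function('F')(-115, 123), -892), Add(2698, -4940)) = Mul(Add(Mul(-9, -115, Add(7, 123)), -892), Add(2698, -4940)) = Mul(Add(Mul(-9, -115, 130), -892), -2242) = Mul(Add(134550, -892), -2242) = Mul(133658, -2242) = -299661236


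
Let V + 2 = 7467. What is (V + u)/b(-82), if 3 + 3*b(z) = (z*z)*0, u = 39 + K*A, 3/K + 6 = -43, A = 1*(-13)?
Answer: -367735/49 ≈ -7504.8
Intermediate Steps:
V = 7465 (V = -2 + 7467 = 7465)
A = -13
K = -3/49 (K = 3/(-6 - 43) = 3/(-49) = 3*(-1/49) = -3/49 ≈ -0.061224)
u = 1950/49 (u = 39 - 3/49*(-13) = 39 + 39/49 = 1950/49 ≈ 39.796)
b(z) = -1 (b(z) = -1 + ((z*z)*0)/3 = -1 + (z²*0)/3 = -1 + (⅓)*0 = -1 + 0 = -1)
(V + u)/b(-82) = (7465 + 1950/49)/(-1) = (367735/49)*(-1) = -367735/49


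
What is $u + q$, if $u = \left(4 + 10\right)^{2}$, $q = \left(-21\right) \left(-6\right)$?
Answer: $322$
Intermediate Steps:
$q = 126$
$u = 196$ ($u = 14^{2} = 196$)
$u + q = 196 + 126 = 322$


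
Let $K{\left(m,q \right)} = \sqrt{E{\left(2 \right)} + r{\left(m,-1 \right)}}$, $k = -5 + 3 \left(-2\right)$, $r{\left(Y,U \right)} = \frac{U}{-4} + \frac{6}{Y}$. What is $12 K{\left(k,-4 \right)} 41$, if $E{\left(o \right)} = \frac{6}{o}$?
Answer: $\frac{246 \sqrt{1309}}{11} \approx 809.12$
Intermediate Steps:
$r{\left(Y,U \right)} = \frac{6}{Y} - \frac{U}{4}$ ($r{\left(Y,U \right)} = U \left(- \frac{1}{4}\right) + \frac{6}{Y} = - \frac{U}{4} + \frac{6}{Y} = \frac{6}{Y} - \frac{U}{4}$)
$k = -11$ ($k = -5 - 6 = -11$)
$K{\left(m,q \right)} = \sqrt{\frac{13}{4} + \frac{6}{m}}$ ($K{\left(m,q \right)} = \sqrt{\frac{6}{2} + \left(\frac{6}{m} - - \frac{1}{4}\right)} = \sqrt{6 \cdot \frac{1}{2} + \left(\frac{6}{m} + \frac{1}{4}\right)} = \sqrt{3 + \left(\frac{1}{4} + \frac{6}{m}\right)} = \sqrt{\frac{13}{4} + \frac{6}{m}}$)
$12 K{\left(k,-4 \right)} 41 = 12 \frac{\sqrt{13 + \frac{24}{-11}}}{2} \cdot 41 = 12 \frac{\sqrt{13 + 24 \left(- \frac{1}{11}\right)}}{2} \cdot 41 = 12 \frac{\sqrt{13 - \frac{24}{11}}}{2} \cdot 41 = 12 \frac{\sqrt{\frac{119}{11}}}{2} \cdot 41 = 12 \frac{\frac{1}{11} \sqrt{1309}}{2} \cdot 41 = 12 \frac{\sqrt{1309}}{22} \cdot 41 = \frac{6 \sqrt{1309}}{11} \cdot 41 = \frac{246 \sqrt{1309}}{11}$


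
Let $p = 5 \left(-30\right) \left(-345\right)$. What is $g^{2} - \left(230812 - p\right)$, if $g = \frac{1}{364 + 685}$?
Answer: $- \frac{197040003861}{1100401} \approx -1.7906 \cdot 10^{5}$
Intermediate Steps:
$g = \frac{1}{1049} \approx 0.00095329$
$p = 51750$ ($p = \left(-150\right) \left(-345\right) = 51750$)
$g^{2} - \left(230812 - p\right) = \left(\frac{1}{1049}\right)^{2} - \left(230812 - 51750\right) = \frac{1}{1100401} - \left(230812 - 51750\right) = \frac{1}{1100401} - 179062 = - \frac{197040003861}{1100401}$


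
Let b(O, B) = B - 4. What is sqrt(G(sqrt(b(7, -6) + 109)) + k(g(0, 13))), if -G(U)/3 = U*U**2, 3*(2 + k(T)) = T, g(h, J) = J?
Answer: sqrt(21 - 8019*sqrt(11))/3 ≈ 54.339*I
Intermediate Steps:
k(T) = -2 + T/3
b(O, B) = -4 + B
G(U) = -3*U**3 (G(U) = -3*U*U**2 = -3*U**3)
sqrt(G(sqrt(b(7, -6) + 109)) + k(g(0, 13))) = sqrt(-3*((-4 - 6) + 109)**(3/2) + (-2 + (1/3)*13)) = sqrt(-3*(-10 + 109)**(3/2) + (-2 + 13/3)) = sqrt(-3*297*sqrt(11) + 7/3) = sqrt(-891*sqrt(11) + 7/3) = sqrt(7/3 - 891*sqrt(11))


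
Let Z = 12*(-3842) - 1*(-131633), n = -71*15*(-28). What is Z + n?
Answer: 115349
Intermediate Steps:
n = 29820 (n = -1065*(-28) = 29820)
Z = 85529 (Z = -46104 + 131633 = 85529)
Z + n = 85529 + 29820 = 115349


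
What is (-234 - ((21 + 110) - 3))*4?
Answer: -1448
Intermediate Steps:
(-234 - ((21 + 110) - 3))*4 = (-234 - (131 - 3))*4 = (-234 - 1*128)*4 = (-234 - 128)*4 = -362*4 = -1448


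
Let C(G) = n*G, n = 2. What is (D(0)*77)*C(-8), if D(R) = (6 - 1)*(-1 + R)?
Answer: 6160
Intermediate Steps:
C(G) = 2*G
D(R) = -5 + 5*R (D(R) = 5*(-1 + R) = -5 + 5*R)
(D(0)*77)*C(-8) = ((-5 + 5*0)*77)*(2*(-8)) = ((-5 + 0)*77)*(-16) = -5*77*(-16) = -385*(-16) = 6160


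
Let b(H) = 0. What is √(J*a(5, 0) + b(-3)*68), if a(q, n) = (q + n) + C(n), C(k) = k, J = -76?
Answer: 2*I*√95 ≈ 19.494*I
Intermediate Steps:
a(q, n) = q + 2*n (a(q, n) = (q + n) + n = (n + q) + n = q + 2*n)
√(J*a(5, 0) + b(-3)*68) = √(-76*(5 + 2*0) + 0*68) = √(-76*(5 + 0) + 0) = √(-76*5 + 0) = √(-380 + 0) = √(-380) = 2*I*√95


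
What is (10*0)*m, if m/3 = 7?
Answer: 0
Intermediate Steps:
m = 21 (m = 3*7 = 21)
(10*0)*m = (10*0)*21 = 0*21 = 0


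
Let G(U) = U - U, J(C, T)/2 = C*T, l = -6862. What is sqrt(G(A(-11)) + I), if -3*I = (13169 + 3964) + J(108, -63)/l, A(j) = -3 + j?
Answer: I*sqrt(67236308579)/3431 ≈ 75.576*I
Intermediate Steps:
J(C, T) = 2*C*T (J(C, T) = 2*(C*T) = 2*C*T)
G(U) = 0
I = -19596709/3431 (I = -((13169 + 3964) + (2*108*(-63))/(-6862))/3 = -(17133 - 13608*(-1/6862))/3 = -(17133 + 6804/3431)/3 = -1/3*58790127/3431 = -19596709/3431 ≈ -5711.7)
sqrt(G(A(-11)) + I) = sqrt(0 - 19596709/3431) = sqrt(-19596709/3431) = I*sqrt(67236308579)/3431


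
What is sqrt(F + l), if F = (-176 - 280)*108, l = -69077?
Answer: 5*I*sqrt(4733) ≈ 343.98*I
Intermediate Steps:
F = -49248 (F = -456*108 = -49248)
sqrt(F + l) = sqrt(-49248 - 69077) = sqrt(-118325) = 5*I*sqrt(4733)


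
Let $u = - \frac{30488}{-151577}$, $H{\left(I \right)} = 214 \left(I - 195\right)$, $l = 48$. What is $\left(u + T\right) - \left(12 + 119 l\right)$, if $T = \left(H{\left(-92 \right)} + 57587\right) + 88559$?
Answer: $\frac{11975219796}{151577} \approx 79004.0$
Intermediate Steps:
$H{\left(I \right)} = -41730 + 214 I$ ($H{\left(I \right)} = 214 \left(-195 + I\right) = -41730 + 214 I$)
$T = 84728$ ($T = \left(\left(-41730 + 214 \left(-92\right)\right) + 57587\right) + 88559 = \left(\left(-41730 - 19688\right) + 57587\right) + 88559 = \left(-61418 + 57587\right) + 88559 = -3831 + 88559 = 84728$)
$u = \frac{30488}{151577}$ ($u = \left(-30488\right) \left(- \frac{1}{151577}\right) = \frac{30488}{151577} \approx 0.20114$)
$\left(u + T\right) - \left(12 + 119 l\right) = \left(\frac{30488}{151577} + 84728\right) - 5724 = \frac{12842846544}{151577} - 5724 = \frac{11975219796}{151577}$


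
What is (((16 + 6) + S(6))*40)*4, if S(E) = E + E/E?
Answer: 4640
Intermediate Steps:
S(E) = 1 + E (S(E) = E + 1 = 1 + E)
(((16 + 6) + S(6))*40)*4 = (((16 + 6) + (1 + 6))*40)*4 = ((22 + 7)*40)*4 = (29*40)*4 = 1160*4 = 4640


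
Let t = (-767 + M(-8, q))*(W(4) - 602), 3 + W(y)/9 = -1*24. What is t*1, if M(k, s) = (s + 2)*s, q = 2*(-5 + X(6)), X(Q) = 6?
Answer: 641355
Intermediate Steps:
q = 2 (q = 2*(-5 + 6) = 2*1 = 2)
M(k, s) = s*(2 + s) (M(k, s) = (2 + s)*s = s*(2 + s))
W(y) = -243 (W(y) = -27 + 9*(-1*24) = -27 + 9*(-24) = -27 - 216 = -243)
t = 641355 (t = (-767 + 2*(2 + 2))*(-243 - 602) = (-767 + 2*4)*(-845) = (-767 + 8)*(-845) = -759*(-845) = 641355)
t*1 = 641355*1 = 641355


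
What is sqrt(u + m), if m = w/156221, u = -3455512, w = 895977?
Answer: 5*I*sqrt(3373265331826507)/156221 ≈ 1858.9*I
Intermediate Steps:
m = 895977/156221 ≈ 5.7353
sqrt(u + m) = sqrt(-3455512 + 895977/156221) = sqrt(-539822644175/156221) = 5*I*sqrt(3373265331826507)/156221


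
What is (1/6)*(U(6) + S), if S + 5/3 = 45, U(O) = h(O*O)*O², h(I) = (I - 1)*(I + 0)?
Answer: 68105/9 ≈ 7567.2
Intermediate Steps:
h(I) = I*(-1 + I) (h(I) = (-1 + I)*I = I*(-1 + I))
U(O) = O⁴*(-1 + O²) (U(O) = ((O*O)*(-1 + O*O))*O² = (O²*(-1 + O²))*O² = O⁴*(-1 + O²))
S = 130/3 (S = -5/3 + 45 = 130/3 ≈ 43.333)
(1/6)*(U(6) + S) = (1/6)*((6⁶ - 1*6⁴) + 130/3) = (1*(⅙))*((46656 - 1*1296) + 130/3) = ((46656 - 1296) + 130/3)/6 = (45360 + 130/3)/6 = (⅙)*(136210/3) = 68105/9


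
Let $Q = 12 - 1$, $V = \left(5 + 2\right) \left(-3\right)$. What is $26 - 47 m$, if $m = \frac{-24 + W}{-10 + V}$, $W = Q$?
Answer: $\frac{195}{31} \approx 6.2903$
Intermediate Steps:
$V = -21$ ($V = 7 \left(-3\right) = -21$)
$Q = 11$
$W = 11$
$m = \frac{13}{31}$ ($m = \frac{-24 + 11}{-10 - 21} = - \frac{13}{-31} = \left(-13\right) \left(- \frac{1}{31}\right) = \frac{13}{31} \approx 0.41935$)
$26 - 47 m = 26 - \frac{611}{31} = \frac{195}{31}$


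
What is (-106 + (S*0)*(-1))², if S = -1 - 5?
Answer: 11236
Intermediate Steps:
S = -6
(-106 + (S*0)*(-1))² = (-106 - 6*0*(-1))² = (-106 + 0*(-1))² = (-106 + 0)² = (-106)² = 11236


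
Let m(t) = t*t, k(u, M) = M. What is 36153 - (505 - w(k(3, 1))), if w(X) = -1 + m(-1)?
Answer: 35648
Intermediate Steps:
m(t) = t²
w(X) = 0 (w(X) = -1 + (-1)² = -1 + 1 = 0)
36153 - (505 - w(k(3, 1))) = 36153 - (505 - 1*0) = 36153 - (505 + 0) = 36153 - 1*505 = 36153 - 505 = 35648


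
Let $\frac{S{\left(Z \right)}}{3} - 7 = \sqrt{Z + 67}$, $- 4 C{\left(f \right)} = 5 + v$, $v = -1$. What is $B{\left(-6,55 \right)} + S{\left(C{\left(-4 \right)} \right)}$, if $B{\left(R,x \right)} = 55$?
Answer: $76 + 3 \sqrt{66} \approx 100.37$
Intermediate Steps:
$C{\left(f \right)} = -1$ ($C{\left(f \right)} = - \frac{5 - 1}{4} = \left(- \frac{1}{4}\right) 4 = -1$)
$S{\left(Z \right)} = 21 + 3 \sqrt{67 + Z}$ ($S{\left(Z \right)} = 21 + 3 \sqrt{Z + 67} = 21 + 3 \sqrt{67 + Z}$)
$B{\left(-6,55 \right)} + S{\left(C{\left(-4 \right)} \right)} = 55 + \left(21 + 3 \sqrt{67 - 1}\right) = 55 + \left(21 + 3 \sqrt{66}\right) = 76 + 3 \sqrt{66}$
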